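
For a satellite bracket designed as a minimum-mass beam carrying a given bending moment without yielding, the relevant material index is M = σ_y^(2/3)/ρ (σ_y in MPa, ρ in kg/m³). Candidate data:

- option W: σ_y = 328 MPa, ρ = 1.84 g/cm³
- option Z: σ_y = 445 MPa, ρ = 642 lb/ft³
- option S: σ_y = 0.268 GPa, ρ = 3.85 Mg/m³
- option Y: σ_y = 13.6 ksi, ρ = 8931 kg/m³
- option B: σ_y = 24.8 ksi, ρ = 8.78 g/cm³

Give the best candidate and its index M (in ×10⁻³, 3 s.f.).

option W, M = 25.8×10⁻³

Convert each candidate to consistent units, then evaluate M:
  option W: σ_y = 328.0 MPa, ρ = 1840 kg/m³
  option Z: σ_y = 445.0 MPa, ρ = 10280 kg/m³
  option S: σ_y = 268.0 MPa, ρ = 3850 kg/m³
  option Y: σ_y = 93.77 MPa, ρ = 8931 kg/m³
  option B: σ_y = 171.0 MPa, ρ = 8780 kg/m³
  option W: M = 25.8×10⁻³
  option S: M = 10.8×10⁻³
  option Z: M = 5.67×10⁻³
  option B: M = 3.51×10⁻³
  option Y: M = 2.31×10⁻³
Option W ranks first.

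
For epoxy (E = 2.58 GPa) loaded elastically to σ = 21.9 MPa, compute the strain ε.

ε = σ/E = 21.9 / 2580 = 8.49×10⁻³.

8.49×10⁻³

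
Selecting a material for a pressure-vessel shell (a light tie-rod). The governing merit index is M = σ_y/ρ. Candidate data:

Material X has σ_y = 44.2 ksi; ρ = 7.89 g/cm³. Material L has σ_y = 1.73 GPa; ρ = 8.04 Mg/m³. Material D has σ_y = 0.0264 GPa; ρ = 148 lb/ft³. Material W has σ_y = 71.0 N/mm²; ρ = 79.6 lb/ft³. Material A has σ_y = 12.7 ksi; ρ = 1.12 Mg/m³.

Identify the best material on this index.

material L

Putting every candidate on a common basis:
  material X: σ_y = 304.7 MPa, ρ = 7890 kg/m³
  material L: σ_y = 1730 MPa, ρ = 8040 kg/m³
  material D: σ_y = 26.40 MPa, ρ = 2371 kg/m³
  material W: σ_y = 71.00 MPa, ρ = 1275 kg/m³
  material A: σ_y = 87.56 MPa, ρ = 1120 kg/m³
  material L: M = 215 kN·m/kg
  material A: M = 78.2 kN·m/kg
  material W: M = 55.7 kN·m/kg
  material X: M = 38.6 kN·m/kg
  material D: M = 11.1 kN·m/kg
Highest index: material L.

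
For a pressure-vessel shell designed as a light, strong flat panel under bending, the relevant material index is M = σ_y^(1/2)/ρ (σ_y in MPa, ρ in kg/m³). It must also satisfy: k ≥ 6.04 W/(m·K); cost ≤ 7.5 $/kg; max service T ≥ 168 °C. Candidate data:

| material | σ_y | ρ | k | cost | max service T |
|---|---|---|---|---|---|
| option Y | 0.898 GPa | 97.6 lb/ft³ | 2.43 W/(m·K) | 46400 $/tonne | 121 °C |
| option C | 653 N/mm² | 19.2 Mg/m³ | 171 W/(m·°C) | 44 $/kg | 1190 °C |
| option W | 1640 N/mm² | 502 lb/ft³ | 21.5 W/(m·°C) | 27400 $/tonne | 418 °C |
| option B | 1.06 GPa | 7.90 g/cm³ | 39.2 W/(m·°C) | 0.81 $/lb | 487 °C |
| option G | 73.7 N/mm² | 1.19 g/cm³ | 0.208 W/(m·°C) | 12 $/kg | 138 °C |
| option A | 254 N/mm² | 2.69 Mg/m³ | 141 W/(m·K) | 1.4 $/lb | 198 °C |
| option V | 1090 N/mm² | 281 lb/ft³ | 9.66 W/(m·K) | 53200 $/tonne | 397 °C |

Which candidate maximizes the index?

option A

Screen on constraints: k ≥ 6.04 W/(m·K); cost ≤ 7.5 $/kg; max service T ≥ 168 °C. Survivors: option B, option A.
Putting every candidate on a common basis:
  option B: σ_y = 1060 MPa, ρ = 7900 kg/m³
  option A: σ_y = 254.0 MPa, ρ = 2690 kg/m³
  option A: M = 5.92×10⁻³
  option B: M = 4.12×10⁻³
Option A ranks first.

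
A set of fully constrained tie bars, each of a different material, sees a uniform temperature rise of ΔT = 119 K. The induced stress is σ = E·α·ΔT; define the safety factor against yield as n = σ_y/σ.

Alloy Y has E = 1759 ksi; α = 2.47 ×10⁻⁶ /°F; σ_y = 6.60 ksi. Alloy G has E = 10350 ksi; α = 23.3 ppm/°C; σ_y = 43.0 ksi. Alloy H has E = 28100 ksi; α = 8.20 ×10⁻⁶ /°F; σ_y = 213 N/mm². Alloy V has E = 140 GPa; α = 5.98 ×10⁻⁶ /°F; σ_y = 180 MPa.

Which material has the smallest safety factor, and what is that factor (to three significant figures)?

With everything in SI (GPa, ×10⁻⁶/K, MPa):
  alloy Y: E = 12.13, α = 4.45, σ_y = 45.51 → σ = 6.42 MPa, n = 7.09
  alloy G: E = 71.36, α = 23.3, σ_y = 296.5 → σ = 198 MPa, n = 1.50
  alloy H: E = 193.7, α = 14.8, σ_y = 213.0 → σ = 340 MPa, n = 0.626
  alloy V: E = 140.0, α = 10.8, σ_y = 180.0 → σ = 179 MPa, n = 1.00
Smallest n: alloy H with n = 0.626.

alloy H, n = 0.626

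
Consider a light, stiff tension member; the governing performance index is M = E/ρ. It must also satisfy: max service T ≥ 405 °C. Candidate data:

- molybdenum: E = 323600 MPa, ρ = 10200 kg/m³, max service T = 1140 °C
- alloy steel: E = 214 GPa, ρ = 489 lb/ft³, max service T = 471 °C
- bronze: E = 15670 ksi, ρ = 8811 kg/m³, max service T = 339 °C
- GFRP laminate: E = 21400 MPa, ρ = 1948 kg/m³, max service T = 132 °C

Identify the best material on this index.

molybdenum

Screen on constraints: max service T ≥ 405 °C. Survivors: molybdenum, alloy steel.
After converting to SI:
  molybdenum: E = 323.6 GPa, ρ = 10200 kg/m³
  alloy steel: E = 214.0 GPa, ρ = 7833 kg/m³
  molybdenum: M = 31.7 MN·m/kg
  alloy steel: M = 27.3 MN·m/kg
The maximum is for molybdenum.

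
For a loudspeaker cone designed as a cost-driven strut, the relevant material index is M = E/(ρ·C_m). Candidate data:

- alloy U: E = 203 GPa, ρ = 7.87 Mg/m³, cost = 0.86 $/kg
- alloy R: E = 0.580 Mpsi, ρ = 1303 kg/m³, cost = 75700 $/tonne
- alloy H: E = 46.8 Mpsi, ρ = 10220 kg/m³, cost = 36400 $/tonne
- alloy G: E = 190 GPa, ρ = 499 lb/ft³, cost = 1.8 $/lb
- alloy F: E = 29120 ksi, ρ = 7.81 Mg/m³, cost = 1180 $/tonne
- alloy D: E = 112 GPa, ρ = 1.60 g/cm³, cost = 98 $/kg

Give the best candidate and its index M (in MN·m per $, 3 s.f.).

alloy U, M = 30.0 MN·m per $

Convert each candidate to consistent units, then evaluate M:
  alloy U: E = 203.0 GPa, ρ = 7870 kg/m³, cost = 0.8600 $/kg
  alloy R: E = 3.999 GPa, ρ = 1303 kg/m³, cost = 75.70 $/kg
  alloy H: E = 322.7 GPa, ρ = 10220 kg/m³, cost = 36.40 $/kg
  alloy G: E = 190.0 GPa, ρ = 7993 kg/m³, cost = 3.968 $/kg
  alloy F: E = 200.8 GPa, ρ = 7810 kg/m³, cost = 1.180 $/kg
  alloy D: E = 112.0 GPa, ρ = 1600 kg/m³, cost = 98.00 $/kg
  alloy U: M = 30.0 MN·m per $
  alloy F: M = 21.8 MN·m per $
  alloy G: M = 5.99 MN·m per $
  alloy H: M = 0.867 MN·m per $
  alloy D: M = 0.714 MN·m per $
  alloy R: M = 0.0405 MN·m per $
The maximum is for alloy U.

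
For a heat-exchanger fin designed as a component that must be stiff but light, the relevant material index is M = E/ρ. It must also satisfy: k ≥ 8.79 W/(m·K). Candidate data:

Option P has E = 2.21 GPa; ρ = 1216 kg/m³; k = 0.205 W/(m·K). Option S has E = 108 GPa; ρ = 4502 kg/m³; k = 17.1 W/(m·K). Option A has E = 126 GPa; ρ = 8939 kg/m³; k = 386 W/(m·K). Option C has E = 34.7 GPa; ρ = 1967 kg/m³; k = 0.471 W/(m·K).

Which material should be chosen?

Screen on constraints: k ≥ 8.79 W/(m·K). Survivors: option S, option A.
Per-candidate index values:
  option S: M = 24.0 MN·m/kg
  option A: M = 14.1 MN·m/kg
Option S has the largest M.

option S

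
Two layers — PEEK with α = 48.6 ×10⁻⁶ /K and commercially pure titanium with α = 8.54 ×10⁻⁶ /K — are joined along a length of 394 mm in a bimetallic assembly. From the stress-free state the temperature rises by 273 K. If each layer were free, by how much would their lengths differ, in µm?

4310 µm

Δα = |48.6 − 8.54|×10⁻⁶/K = 40.1×10⁻⁶/K.
ΔL_mismatch = Δα·L·ΔT = 40.1×10⁻⁶ × 394.0 mm × 273.0 K = 4310 µm.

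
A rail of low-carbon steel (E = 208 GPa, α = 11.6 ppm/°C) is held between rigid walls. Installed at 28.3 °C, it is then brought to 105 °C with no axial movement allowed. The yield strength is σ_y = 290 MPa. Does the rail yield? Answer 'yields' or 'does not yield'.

does not yield

ΔT = 76.70 K. Constrained thermal stress σ = E·α·ΔT = 208.0×10³ MPa × 11.6×10⁻⁶ × 76.70 = 185 MPa (compressive).
Compare to σ_y = 290 MPa: σ < σ_y, so it does not yield.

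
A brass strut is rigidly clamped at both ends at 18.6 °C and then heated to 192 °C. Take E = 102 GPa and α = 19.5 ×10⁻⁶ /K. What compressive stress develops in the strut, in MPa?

ΔT = 173.4 K. Constrained thermal stress σ = E·α·ΔT = 102.0×10³ MPa × 19.5×10⁻⁶ × 173.4 = 345 MPa (compressive).

345 MPa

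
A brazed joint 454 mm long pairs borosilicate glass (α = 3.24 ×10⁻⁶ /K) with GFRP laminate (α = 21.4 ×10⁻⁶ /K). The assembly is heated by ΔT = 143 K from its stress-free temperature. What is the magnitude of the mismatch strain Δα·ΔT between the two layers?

Δα = |3.24 − 21.4|×10⁻⁶/K = 18.2×10⁻⁶/K.
Mismatch strain = Δα·ΔT = 18.2×10⁻⁶ × 143.0 = 2.60×10⁻³.

2.60×10⁻³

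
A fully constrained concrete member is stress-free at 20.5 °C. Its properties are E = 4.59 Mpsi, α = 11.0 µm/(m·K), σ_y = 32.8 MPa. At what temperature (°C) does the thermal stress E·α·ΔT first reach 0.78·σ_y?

E = 4.59 Mpsi = 31.65 GPa.
E·α·ΔT = 25.58 MPa ⇒ ΔT = 25.58 / (31.65×10³ × 11.0×10⁻⁶) = 73.49 K.
T = 20.5 + 73.49 = 93.99 °C.

94.0 °C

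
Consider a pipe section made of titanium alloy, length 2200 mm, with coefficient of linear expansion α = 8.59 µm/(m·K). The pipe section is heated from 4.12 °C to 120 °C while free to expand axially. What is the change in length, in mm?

2.19 mm

ΔT = 120 − 4.12 = 115.9 K.
ΔL = α·L₀·ΔT = 8.59×10⁻⁶ × 2200 mm × 115.9 K = 2.19 mm.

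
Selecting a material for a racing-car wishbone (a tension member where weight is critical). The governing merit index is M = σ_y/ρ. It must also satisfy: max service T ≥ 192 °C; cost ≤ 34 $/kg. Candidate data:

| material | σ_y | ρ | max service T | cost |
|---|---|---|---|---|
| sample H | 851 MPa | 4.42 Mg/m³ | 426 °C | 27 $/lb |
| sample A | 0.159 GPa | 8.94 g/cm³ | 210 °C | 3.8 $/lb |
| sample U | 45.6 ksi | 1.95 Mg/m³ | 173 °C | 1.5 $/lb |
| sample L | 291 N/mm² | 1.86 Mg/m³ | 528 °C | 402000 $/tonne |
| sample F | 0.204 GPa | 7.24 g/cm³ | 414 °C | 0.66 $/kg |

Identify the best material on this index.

Screen on constraints: max service T ≥ 192 °C; cost ≤ 34 $/kg. Survivors: sample A, sample F.
Convert each candidate to consistent units, then evaluate M:
  sample A: σ_y = 159.0 MPa, ρ = 8940 kg/m³
  sample F: σ_y = 204.0 MPa, ρ = 7240 kg/m³
  sample F: M = 28.2 kN·m/kg
  sample A: M = 17.8 kN·m/kg
Highest index: sample F.

sample F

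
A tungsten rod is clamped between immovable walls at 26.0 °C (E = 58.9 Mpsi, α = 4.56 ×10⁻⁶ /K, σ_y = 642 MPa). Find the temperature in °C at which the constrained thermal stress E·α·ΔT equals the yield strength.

E = 58.9 Mpsi = 406.1 GPa.
E·α·ΔT = 642.0 MPa ⇒ ΔT = 642.0 / (406.1×10³ × 4.56×10⁻⁶) = 346.7 K.
T = 26.0 + 346.7 = 372.7 °C.

373 °C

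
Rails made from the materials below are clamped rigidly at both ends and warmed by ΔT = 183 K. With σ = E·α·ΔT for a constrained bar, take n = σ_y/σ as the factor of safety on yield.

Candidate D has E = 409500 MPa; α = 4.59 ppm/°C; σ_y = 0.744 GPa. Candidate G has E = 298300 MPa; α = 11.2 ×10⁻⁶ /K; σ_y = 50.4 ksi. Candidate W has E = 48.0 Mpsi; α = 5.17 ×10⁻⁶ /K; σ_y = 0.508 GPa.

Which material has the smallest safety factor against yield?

candidate G

Per material, after unit conversion:
  candidate D: E = 409.5, α = 4.59, σ_y = 744.0 → σ = 344 MPa, n = 2.16
  candidate G: E = 298.3, α = 11.2, σ_y = 347.5 → σ = 611 MPa, n = 0.568
  candidate W: E = 330.9, α = 5.17, σ_y = 508.0 → σ = 313 MPa, n = 1.62
Smallest n: candidate G with n = 0.568.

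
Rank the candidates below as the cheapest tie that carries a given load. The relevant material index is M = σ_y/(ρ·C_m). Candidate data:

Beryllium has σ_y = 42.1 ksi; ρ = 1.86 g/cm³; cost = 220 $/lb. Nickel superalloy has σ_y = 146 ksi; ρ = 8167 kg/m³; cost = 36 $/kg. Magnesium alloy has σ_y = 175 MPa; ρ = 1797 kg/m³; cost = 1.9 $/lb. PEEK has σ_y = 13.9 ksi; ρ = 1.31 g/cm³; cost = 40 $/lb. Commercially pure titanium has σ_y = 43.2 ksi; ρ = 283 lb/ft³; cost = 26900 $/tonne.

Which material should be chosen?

magnesium alloy

Convert each candidate to consistent units, then evaluate M:
  beryllium: σ_y = 290.3 MPa, ρ = 1860 kg/m³, cost = 485.0 $/kg
  nickel superalloy: σ_y = 1007 MPa, ρ = 8167 kg/m³, cost = 36.00 $/kg
  magnesium alloy: σ_y = 175.0 MPa, ρ = 1797 kg/m³, cost = 4.189 $/kg
  PEEK: σ_y = 95.84 MPa, ρ = 1310 kg/m³, cost = 88.18 $/kg
  commercially pure titanium: σ_y = 297.9 MPa, ρ = 4533 kg/m³, cost = 26.90 $/kg
  magnesium alloy: M = 23.2 kN·m per $
  nickel superalloy: M = 3.42 kN·m per $
  commercially pure titanium: M = 2.44 kN·m per $
  PEEK: M = 0.830 kN·m per $
  beryllium: M = 0.322 kN·m per $
The maximum is for magnesium alloy.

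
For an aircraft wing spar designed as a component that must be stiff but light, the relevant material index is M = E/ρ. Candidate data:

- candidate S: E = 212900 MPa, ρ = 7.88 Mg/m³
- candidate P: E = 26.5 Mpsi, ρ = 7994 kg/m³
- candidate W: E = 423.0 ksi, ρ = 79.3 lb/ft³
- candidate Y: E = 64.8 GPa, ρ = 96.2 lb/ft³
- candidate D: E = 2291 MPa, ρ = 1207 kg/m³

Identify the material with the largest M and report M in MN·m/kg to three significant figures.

In SI units:
  candidate S: E = 212.9 GPa, ρ = 7880 kg/m³
  candidate P: E = 182.7 GPa, ρ = 7994 kg/m³
  candidate W: E = 2.916 GPa, ρ = 1270 kg/m³
  candidate Y: E = 64.80 GPa, ρ = 1541 kg/m³
  candidate D: E = 2.291 GPa, ρ = 1207 kg/m³
  candidate Y: M = 42.1 MN·m/kg
  candidate S: M = 27.0 MN·m/kg
  candidate P: M = 22.9 MN·m/kg
  candidate W: M = 2.30 MN·m/kg
  candidate D: M = 1.90 MN·m/kg
Candidate Y has the largest M.

candidate Y, M = 42.1 MN·m/kg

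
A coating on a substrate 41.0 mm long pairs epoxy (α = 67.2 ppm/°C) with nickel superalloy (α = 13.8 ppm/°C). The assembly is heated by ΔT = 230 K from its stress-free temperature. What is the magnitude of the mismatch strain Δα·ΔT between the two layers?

Δα = |67.2 − 13.8|×10⁻⁶/K = 53.4×10⁻⁶/K.
Mismatch strain = Δα·ΔT = 53.4×10⁻⁶ × 230.0 = 0.0123.

0.0123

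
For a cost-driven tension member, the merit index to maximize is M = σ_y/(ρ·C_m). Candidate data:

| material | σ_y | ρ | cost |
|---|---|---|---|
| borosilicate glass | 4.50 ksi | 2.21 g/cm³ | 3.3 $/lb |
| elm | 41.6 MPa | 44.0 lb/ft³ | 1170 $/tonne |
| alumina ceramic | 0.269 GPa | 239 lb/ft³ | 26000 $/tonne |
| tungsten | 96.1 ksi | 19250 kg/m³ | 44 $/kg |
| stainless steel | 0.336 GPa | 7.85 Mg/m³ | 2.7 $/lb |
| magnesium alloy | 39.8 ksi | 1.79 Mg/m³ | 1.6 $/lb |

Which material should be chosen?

elm

In SI units:
  borosilicate glass: σ_y = 31.03 MPa, ρ = 2210 kg/m³, cost = 7.275 $/kg
  elm: σ_y = 41.60 MPa, ρ = 704.8 kg/m³, cost = 1.170 $/kg
  alumina ceramic: σ_y = 269.0 MPa, ρ = 3828 kg/m³, cost = 26.00 $/kg
  tungsten: σ_y = 662.6 MPa, ρ = 19250 kg/m³, cost = 44.00 $/kg
  stainless steel: σ_y = 336.0 MPa, ρ = 7850 kg/m³, cost = 5.952 $/kg
  magnesium alloy: σ_y = 274.4 MPa, ρ = 1790 kg/m³, cost = 3.527 $/kg
  elm: M = 50.4 kN·m per $
  magnesium alloy: M = 43.5 kN·m per $
  stainless steel: M = 7.19 kN·m per $
  alumina ceramic: M = 2.70 kN·m per $
  borosilicate glass: M = 1.93 kN·m per $
  tungsten: M = 0.782 kN·m per $
Elm has the largest M.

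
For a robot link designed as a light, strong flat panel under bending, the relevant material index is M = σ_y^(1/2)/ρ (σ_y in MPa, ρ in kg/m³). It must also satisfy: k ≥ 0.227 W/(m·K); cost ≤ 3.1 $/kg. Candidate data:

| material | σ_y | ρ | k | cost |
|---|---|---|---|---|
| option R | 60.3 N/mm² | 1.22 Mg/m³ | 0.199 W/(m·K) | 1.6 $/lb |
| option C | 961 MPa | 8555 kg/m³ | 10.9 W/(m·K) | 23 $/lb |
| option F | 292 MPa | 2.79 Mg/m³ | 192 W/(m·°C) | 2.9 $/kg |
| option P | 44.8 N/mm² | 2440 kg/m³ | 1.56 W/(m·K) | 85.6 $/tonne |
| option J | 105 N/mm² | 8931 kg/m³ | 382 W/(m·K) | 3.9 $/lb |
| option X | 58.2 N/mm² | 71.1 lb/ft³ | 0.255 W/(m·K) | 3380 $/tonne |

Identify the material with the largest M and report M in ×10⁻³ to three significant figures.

Screen on constraints: k ≥ 0.227 W/(m·K); cost ≤ 3.1 $/kg. Survivors: option F, option P.
Normalizing units and computing the index:
  option F: σ_y = 292.0 MPa, ρ = 2790 kg/m³
  option P: σ_y = 44.80 MPa, ρ = 2440 kg/m³
  option F: M = 6.12×10⁻³
  option P: M = 2.74×10⁻³
Highest index: option F.

option F, M = 6.12×10⁻³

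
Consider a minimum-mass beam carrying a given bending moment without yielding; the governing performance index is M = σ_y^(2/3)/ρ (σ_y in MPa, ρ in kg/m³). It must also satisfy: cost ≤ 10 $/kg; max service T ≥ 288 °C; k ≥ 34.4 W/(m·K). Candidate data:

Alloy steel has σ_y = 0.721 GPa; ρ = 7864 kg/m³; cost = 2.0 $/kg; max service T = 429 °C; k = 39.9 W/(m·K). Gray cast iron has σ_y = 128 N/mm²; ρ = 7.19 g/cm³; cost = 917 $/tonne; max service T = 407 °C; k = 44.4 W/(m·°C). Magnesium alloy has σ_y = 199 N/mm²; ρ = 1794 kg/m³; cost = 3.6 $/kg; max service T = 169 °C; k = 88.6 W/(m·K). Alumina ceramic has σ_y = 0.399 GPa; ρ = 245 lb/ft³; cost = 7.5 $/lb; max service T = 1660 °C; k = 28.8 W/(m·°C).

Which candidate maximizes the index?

alloy steel

Screen on constraints: cost ≤ 10 $/kg; max service T ≥ 288 °C; k ≥ 34.4 W/(m·K). Survivors: alloy steel, gray cast iron.
Convert each candidate to consistent units, then evaluate M:
  alloy steel: σ_y = 721.0 MPa, ρ = 7864 kg/m³
  gray cast iron: σ_y = 128.0 MPa, ρ = 7190 kg/m³
  alloy steel: M = 10.2×10⁻³
  gray cast iron: M = 3.53×10⁻³
The maximum is for alloy steel.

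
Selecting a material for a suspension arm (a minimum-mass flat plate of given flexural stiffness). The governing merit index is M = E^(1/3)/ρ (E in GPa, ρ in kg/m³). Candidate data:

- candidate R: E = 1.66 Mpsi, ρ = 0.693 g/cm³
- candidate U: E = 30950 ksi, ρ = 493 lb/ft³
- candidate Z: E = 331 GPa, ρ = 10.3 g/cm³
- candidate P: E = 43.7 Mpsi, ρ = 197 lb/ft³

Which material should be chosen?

candidate R

In SI units:
  candidate R: E = 11.45 GPa, ρ = 693.0 kg/m³
  candidate U: E = 213.4 GPa, ρ = 7897 kg/m³
  candidate Z: E = 331.0 GPa, ρ = 10300 kg/m³
  candidate P: E = 301.3 GPa, ρ = 3156 kg/m³
  candidate R: M = 3.25×10⁻³
  candidate P: M = 2.12×10⁻³
  candidate U: M = 0.757×10⁻³
  candidate Z: M = 0.672×10⁻³
Candidate R has the largest M.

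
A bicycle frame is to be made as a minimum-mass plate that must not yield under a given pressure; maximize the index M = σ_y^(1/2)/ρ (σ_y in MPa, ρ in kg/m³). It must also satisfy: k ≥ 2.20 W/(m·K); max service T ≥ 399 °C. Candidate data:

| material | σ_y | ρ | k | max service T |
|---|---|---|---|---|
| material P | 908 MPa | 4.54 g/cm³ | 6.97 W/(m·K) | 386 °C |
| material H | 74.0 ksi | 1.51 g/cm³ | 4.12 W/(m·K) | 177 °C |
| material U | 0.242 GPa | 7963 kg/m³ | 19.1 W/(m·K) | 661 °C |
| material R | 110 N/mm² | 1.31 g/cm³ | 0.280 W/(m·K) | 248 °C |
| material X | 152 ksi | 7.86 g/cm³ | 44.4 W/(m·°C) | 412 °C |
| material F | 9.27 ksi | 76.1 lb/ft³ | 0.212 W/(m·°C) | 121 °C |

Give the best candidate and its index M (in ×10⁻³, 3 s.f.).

material X, M = 4.12×10⁻³

Screen on constraints: k ≥ 2.20 W/(m·K); max service T ≥ 399 °C. Survivors: material U, material X.
Normalizing units and computing the index:
  material U: σ_y = 242.0 MPa, ρ = 7963 kg/m³
  material X: σ_y = 1048 MPa, ρ = 7860 kg/m³
  material X: M = 4.12×10⁻³
  material U: M = 1.95×10⁻³
The maximum is for material X.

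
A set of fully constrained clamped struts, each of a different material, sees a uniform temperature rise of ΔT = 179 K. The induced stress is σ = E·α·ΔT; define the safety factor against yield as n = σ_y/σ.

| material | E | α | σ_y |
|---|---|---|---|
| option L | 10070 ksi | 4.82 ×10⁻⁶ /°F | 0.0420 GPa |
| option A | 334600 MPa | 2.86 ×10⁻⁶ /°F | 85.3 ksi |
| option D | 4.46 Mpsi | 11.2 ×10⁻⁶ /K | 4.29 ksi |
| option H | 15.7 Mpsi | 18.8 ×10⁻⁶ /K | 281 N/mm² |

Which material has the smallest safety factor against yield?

Per material, after unit conversion:
  option L: E = 69.43, α = 8.68, σ_y = 42.00 → σ = 108 MPa, n = 0.390
  option A: E = 334.6, α = 5.15, σ_y = 588.1 → σ = 308 MPa, n = 1.91
  option D: E = 30.75, α = 11.2, σ_y = 29.58 → σ = 61.6 MPa, n = 0.480
  option H: E = 108.2, α = 18.8, σ_y = 281.0 → σ = 364 MPa, n = 0.771
The minimum is option L at n = 0.390.

option L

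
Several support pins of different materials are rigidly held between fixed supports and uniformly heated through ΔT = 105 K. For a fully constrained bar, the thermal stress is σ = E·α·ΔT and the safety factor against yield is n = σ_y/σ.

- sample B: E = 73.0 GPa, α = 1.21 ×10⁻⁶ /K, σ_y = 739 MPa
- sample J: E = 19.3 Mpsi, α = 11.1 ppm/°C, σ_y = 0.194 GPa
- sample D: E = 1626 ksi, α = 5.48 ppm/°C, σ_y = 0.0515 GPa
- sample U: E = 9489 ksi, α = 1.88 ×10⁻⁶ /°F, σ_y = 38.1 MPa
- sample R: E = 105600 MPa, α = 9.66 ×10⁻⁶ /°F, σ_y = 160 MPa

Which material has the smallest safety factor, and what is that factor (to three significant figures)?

sample R, n = 0.830

Per material, after unit conversion:
  sample B: E = 73.00, α = 1.21, σ_y = 739.0 → σ = 9.27 MPa, n = 79.7
  sample J: E = 133.1, α = 11.1, σ_y = 194.0 → σ = 155 MPa, n = 1.25
  sample D: E = 11.21, α = 5.48, σ_y = 51.50 → σ = 6.45 MPa, n = 7.98
  sample U: E = 65.42, α = 3.38, σ_y = 38.10 → σ = 23.2 MPa, n = 1.64
  sample R: E = 105.6, α = 17.4, σ_y = 160.0 → σ = 193 MPa, n = 0.830
The minimum is sample R at n = 0.830.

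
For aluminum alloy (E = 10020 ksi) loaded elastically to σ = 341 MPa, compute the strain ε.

4.94×10⁻³

E = 10020 ksi = 69.09 GPa = 69090 MPa.
ε = σ/E = 341 / 69090 = 4.94×10⁻³.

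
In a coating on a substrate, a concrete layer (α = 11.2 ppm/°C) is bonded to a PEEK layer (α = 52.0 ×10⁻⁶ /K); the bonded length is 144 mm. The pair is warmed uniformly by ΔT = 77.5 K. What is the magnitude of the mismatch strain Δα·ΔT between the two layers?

Δα = |11.2 − 52.0|×10⁻⁶/K = 40.8×10⁻⁶/K.
Mismatch strain = Δα·ΔT = 40.8×10⁻⁶ × 77.5 = 3.16×10⁻³.

3.16×10⁻³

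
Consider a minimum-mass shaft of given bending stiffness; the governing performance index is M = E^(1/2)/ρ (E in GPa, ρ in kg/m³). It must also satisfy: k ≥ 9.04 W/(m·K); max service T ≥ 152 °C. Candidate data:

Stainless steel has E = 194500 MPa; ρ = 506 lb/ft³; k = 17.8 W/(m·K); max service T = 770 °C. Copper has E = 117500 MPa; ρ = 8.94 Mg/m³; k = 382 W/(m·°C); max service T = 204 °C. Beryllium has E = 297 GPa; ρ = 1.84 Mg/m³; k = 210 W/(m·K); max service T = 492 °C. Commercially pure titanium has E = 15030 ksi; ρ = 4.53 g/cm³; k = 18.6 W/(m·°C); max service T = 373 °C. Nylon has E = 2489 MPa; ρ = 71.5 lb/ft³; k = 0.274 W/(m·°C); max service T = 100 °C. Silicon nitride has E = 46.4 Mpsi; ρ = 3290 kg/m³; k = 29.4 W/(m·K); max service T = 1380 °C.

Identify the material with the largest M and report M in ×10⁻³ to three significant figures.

beryllium, M = 9.37×10⁻³

Screen on constraints: k ≥ 9.04 W/(m·K); max service T ≥ 152 °C. Survivors: stainless steel, copper, beryllium, commercially pure titanium, silicon nitride.
Convert each candidate to consistent units, then evaluate M:
  stainless steel: E = 194.5 GPa, ρ = 8105 kg/m³
  copper: E = 117.5 GPa, ρ = 8940 kg/m³
  beryllium: E = 297.0 GPa, ρ = 1840 kg/m³
  commercially pure titanium: E = 103.6 GPa, ρ = 4530 kg/m³
  silicon nitride: E = 319.9 GPa, ρ = 3290 kg/m³
  beryllium: M = 9.37×10⁻³
  silicon nitride: M = 5.44×10⁻³
  commercially pure titanium: M = 2.25×10⁻³
  stainless steel: M = 1.72×10⁻³
  copper: M = 1.21×10⁻³
The maximum is for beryllium.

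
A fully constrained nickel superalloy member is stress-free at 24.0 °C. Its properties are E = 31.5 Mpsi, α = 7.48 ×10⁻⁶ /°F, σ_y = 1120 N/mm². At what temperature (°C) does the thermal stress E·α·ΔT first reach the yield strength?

407 °C

E = 31.5 Mpsi = 217.2 GPa.
α = 7.48×10⁻⁶/°F × 9/5 = 13.5×10⁻⁶/K.
σ_y = 1120 N/mm² = 1120 MPa.
E·α·ΔT = 1120 MPa ⇒ ΔT = 1120 / (217.2×10³ × 13.5×10⁻⁶) = 383.0 K.
T = 24.0 + 383.0 = 407.0 °C.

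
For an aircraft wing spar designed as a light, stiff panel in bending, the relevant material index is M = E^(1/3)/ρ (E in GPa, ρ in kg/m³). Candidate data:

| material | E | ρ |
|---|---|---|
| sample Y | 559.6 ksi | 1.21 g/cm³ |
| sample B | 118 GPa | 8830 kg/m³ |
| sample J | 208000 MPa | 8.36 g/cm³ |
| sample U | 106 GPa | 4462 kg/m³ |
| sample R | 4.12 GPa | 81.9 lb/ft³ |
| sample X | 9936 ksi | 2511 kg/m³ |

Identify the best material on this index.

sample X

Normalizing units and computing the index:
  sample Y: E = 3.858 GPa, ρ = 1210 kg/m³
  sample B: E = 118.0 GPa, ρ = 8830 kg/m³
  sample J: E = 208.0 GPa, ρ = 8360 kg/m³
  sample U: E = 106.0 GPa, ρ = 4462 kg/m³
  sample R: E = 4.120 GPa, ρ = 1312 kg/m³
  sample X: E = 68.51 GPa, ρ = 2511 kg/m³
  sample X: M = 1.63×10⁻³
  sample Y: M = 1.30×10⁻³
  sample R: M = 1.22×10⁻³
  sample U: M = 1.06×10⁻³
  sample J: M = 0.709×10⁻³
  sample B: M = 0.555×10⁻³
The maximum is for sample X.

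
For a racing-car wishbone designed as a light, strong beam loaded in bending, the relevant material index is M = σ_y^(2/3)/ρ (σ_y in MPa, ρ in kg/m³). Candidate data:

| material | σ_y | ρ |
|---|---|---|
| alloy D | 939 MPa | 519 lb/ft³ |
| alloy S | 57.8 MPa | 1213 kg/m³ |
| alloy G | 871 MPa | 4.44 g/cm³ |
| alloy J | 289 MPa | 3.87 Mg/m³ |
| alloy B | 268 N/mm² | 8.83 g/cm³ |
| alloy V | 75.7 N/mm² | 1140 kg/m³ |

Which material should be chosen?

alloy G

In SI units:
  alloy D: σ_y = 939.0 MPa, ρ = 8314 kg/m³
  alloy S: σ_y = 57.80 MPa, ρ = 1213 kg/m³
  alloy G: σ_y = 871.0 MPa, ρ = 4440 kg/m³
  alloy J: σ_y = 289.0 MPa, ρ = 3870 kg/m³
  alloy B: σ_y = 268.0 MPa, ρ = 8830 kg/m³
  alloy V: σ_y = 75.70 MPa, ρ = 1140 kg/m³
  alloy G: M = 20.5×10⁻³
  alloy V: M = 15.7×10⁻³
  alloy S: M = 12.3×10⁻³
  alloy D: M = 11.5×10⁻³
  alloy J: M = 11.3×10⁻³
  alloy B: M = 4.71×10⁻³
Highest index: alloy G.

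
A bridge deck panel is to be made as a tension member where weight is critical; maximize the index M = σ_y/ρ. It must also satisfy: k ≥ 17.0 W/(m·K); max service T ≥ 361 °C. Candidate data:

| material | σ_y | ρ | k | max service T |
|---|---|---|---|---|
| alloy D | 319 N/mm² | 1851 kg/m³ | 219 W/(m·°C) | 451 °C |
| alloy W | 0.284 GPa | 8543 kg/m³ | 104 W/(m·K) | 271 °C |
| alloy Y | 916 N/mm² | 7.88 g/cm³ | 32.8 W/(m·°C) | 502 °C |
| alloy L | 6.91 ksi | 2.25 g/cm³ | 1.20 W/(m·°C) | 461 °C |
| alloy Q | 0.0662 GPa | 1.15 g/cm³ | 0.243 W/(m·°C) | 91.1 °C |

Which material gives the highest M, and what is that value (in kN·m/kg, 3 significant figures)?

Screen on constraints: k ≥ 17.0 W/(m·K); max service T ≥ 361 °C. Survivors: alloy D, alloy Y.
Normalizing units and computing the index:
  alloy D: σ_y = 319.0 MPa, ρ = 1851 kg/m³
  alloy Y: σ_y = 916.0 MPa, ρ = 7880 kg/m³
  alloy D: M = 172 kN·m/kg
  alloy Y: M = 116 kN·m/kg
Highest index: alloy D.

alloy D, M = 172 kN·m/kg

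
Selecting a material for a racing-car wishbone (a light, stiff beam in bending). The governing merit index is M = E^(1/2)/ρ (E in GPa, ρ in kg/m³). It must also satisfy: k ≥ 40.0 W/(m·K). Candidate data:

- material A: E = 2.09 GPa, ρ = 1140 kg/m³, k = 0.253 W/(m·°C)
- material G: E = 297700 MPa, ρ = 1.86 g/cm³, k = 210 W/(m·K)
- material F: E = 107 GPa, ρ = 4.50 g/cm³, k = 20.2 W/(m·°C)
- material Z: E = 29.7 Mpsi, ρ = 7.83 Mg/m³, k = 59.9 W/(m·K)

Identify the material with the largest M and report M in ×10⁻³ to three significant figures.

material G, M = 9.28×10⁻³

Screen on constraints: k ≥ 40.0 W/(m·K). Survivors: material G, material Z.
Putting every candidate on a common basis:
  material G: E = 297.7 GPa, ρ = 1860 kg/m³
  material Z: E = 204.8 GPa, ρ = 7830 kg/m³
  material G: M = 9.28×10⁻³
  material Z: M = 1.83×10⁻³
Material G has the largest M.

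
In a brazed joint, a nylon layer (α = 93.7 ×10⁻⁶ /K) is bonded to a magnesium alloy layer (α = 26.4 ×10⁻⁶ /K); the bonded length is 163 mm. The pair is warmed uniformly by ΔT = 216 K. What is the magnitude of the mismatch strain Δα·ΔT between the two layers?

0.0145

Δα = |93.7 − 26.4|×10⁻⁶/K = 67.3×10⁻⁶/K.
Mismatch strain = Δα·ΔT = 67.3×10⁻⁶ × 216.0 = 0.0145.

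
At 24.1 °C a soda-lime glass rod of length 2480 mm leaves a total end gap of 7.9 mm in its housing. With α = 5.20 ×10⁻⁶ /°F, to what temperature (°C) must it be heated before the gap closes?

364 °C

α = 5.20×10⁻⁶/°F × 9/5 = 9.36×10⁻⁶/K.
α·L₀·ΔT = 7.9 mm ⇒ ΔT = 7.9 / (9.36×10⁻⁶ × 2480.0) = 340.3 K.
T = 24.1 + 340.3 = 364.4 °C.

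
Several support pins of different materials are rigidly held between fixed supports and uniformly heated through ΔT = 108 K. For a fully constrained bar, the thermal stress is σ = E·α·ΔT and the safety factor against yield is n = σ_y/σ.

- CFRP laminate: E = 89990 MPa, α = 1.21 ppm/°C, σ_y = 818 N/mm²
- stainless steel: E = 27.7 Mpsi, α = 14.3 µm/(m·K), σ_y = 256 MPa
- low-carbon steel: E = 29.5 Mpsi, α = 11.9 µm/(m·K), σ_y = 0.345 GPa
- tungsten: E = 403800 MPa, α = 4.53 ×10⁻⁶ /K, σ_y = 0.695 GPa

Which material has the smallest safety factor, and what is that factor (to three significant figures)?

Per material, after unit conversion:
  CFRP laminate: E = 89.99, α = 1.21, σ_y = 818.0 → σ = 11.8 MPa, n = 69.6
  stainless steel: E = 191.0, α = 14.3, σ_y = 256.0 → σ = 295 MPa, n = 0.868
  low-carbon steel: E = 203.4, α = 11.9, σ_y = 345.0 → σ = 261 MPa, n = 1.32
  tungsten: E = 403.8, α = 4.53, σ_y = 695.0 → σ = 198 MPa, n = 3.52
The minimum is stainless steel at n = 0.868.

stainless steel, n = 0.868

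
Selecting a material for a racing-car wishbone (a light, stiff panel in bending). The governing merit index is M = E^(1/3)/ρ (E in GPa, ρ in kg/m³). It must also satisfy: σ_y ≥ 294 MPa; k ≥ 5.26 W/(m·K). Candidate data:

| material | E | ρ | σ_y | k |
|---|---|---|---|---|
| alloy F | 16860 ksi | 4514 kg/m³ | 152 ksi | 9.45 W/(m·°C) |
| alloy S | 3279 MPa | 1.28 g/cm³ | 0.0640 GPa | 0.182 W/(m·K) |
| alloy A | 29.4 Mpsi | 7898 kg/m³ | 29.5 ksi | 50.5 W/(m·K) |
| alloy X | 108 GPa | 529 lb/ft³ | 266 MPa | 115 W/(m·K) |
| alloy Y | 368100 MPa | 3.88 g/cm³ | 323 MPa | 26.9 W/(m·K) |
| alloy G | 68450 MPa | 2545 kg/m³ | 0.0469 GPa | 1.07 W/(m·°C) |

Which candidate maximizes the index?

Screen on constraints: σ_y ≥ 294 MPa; k ≥ 5.26 W/(m·K). Survivors: alloy F, alloy Y.
After converting to SI:
  alloy F: E = 116.2 GPa, ρ = 4514 kg/m³
  alloy Y: E = 368.1 GPa, ρ = 3880 kg/m³
  alloy Y: M = 1.85×10⁻³
  alloy F: M = 1.08×10⁻³
The maximum is for alloy Y.

alloy Y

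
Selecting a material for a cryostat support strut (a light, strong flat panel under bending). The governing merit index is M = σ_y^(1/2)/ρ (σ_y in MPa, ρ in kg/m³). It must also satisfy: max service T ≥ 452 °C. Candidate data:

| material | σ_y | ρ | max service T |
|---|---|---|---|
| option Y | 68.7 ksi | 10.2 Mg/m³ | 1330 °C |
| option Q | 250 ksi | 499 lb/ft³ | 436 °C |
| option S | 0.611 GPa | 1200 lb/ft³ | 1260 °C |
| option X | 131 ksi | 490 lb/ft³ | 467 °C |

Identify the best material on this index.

Screen on constraints: max service T ≥ 452 °C. Survivors: option Y, option S, option X.
Convert each candidate to consistent units, then evaluate M:
  option Y: σ_y = 473.7 MPa, ρ = 10200 kg/m³
  option S: σ_y = 611.0 MPa, ρ = 19220 kg/m³
  option X: σ_y = 903.2 MPa, ρ = 7849 kg/m³
  option X: M = 3.83×10⁻³
  option Y: M = 2.13×10⁻³
  option S: M = 1.29×10⁻³
Option X has the largest M.

option X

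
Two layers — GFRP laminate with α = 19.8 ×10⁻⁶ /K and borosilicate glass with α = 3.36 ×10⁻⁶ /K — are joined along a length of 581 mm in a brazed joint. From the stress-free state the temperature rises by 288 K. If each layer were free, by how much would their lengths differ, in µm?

Δα = |19.8 − 3.36|×10⁻⁶/K = 16.4×10⁻⁶/K.
ΔL_mismatch = Δα·L·ΔT = 16.4×10⁻⁶ × 581.0 mm × 288.0 K = 2750 µm.

2750 µm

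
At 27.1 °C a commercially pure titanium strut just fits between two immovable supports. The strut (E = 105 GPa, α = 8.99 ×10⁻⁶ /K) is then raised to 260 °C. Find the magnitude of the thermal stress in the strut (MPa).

220 MPa

ΔT = 232.9 K. Constrained thermal stress σ = E·α·ΔT = 105.0×10³ MPa × 8.99×10⁻⁶ × 232.9 = 220 MPa (compressive).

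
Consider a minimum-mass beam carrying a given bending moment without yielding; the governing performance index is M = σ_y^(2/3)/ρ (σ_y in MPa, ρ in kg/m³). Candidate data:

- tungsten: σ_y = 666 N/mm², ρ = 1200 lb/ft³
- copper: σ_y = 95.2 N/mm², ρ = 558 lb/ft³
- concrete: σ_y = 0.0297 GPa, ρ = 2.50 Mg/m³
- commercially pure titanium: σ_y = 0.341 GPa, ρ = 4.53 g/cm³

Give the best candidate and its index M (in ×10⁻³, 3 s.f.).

commercially pure titanium, M = 10.8×10⁻³

Convert each candidate to consistent units, then evaluate M:
  tungsten: σ_y = 666.0 MPa, ρ = 19220 kg/m³
  copper: σ_y = 95.20 MPa, ρ = 8938 kg/m³
  concrete: σ_y = 29.70 MPa, ρ = 2500 kg/m³
  commercially pure titanium: σ_y = 341.0 MPa, ρ = 4530 kg/m³
  commercially pure titanium: M = 10.8×10⁻³
  tungsten: M = 3.97×10⁻³
  concrete: M = 3.84×10⁻³
  copper: M = 2.33×10⁻³
Commercially pure titanium ranks first.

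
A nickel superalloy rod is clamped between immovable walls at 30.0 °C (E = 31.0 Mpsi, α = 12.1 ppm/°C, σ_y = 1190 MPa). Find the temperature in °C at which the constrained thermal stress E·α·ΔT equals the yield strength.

490 °C

E = 31.0 Mpsi = 213.7 GPa.
E·α·ΔT = 1190 MPa ⇒ ΔT = 1190 / (213.7×10³ × 12.1×10⁻⁶) = 460.1 K.
T = 30.0 + 460.1 = 490.1 °C.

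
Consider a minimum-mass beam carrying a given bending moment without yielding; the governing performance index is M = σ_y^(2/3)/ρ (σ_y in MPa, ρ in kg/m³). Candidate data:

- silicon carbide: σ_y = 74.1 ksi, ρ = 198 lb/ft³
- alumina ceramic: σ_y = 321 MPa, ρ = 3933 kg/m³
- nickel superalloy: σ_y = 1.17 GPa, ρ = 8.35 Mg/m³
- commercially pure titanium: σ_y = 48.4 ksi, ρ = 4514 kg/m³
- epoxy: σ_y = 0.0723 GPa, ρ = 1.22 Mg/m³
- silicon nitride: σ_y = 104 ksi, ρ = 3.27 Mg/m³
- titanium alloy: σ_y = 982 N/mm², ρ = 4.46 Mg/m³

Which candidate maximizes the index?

silicon nitride

Normalizing units and computing the index:
  silicon carbide: σ_y = 510.9 MPa, ρ = 3172 kg/m³
  alumina ceramic: σ_y = 321.0 MPa, ρ = 3933 kg/m³
  nickel superalloy: σ_y = 1170 MPa, ρ = 8350 kg/m³
  commercially pure titanium: σ_y = 333.7 MPa, ρ = 4514 kg/m³
  epoxy: σ_y = 72.30 MPa, ρ = 1220 kg/m³
  silicon nitride: σ_y = 717.1 MPa, ρ = 3270 kg/m³
  titanium alloy: σ_y = 982.0 MPa, ρ = 4460 kg/m³
  silicon nitride: M = 24.5×10⁻³
  titanium alloy: M = 22.2×10⁻³
  silicon carbide: M = 20.1×10⁻³
  epoxy: M = 14.2×10⁻³
  nickel superalloy: M = 13.3×10⁻³
  alumina ceramic: M = 11.9×10⁻³
  commercially pure titanium: M = 10.7×10⁻³
Highest index: silicon nitride.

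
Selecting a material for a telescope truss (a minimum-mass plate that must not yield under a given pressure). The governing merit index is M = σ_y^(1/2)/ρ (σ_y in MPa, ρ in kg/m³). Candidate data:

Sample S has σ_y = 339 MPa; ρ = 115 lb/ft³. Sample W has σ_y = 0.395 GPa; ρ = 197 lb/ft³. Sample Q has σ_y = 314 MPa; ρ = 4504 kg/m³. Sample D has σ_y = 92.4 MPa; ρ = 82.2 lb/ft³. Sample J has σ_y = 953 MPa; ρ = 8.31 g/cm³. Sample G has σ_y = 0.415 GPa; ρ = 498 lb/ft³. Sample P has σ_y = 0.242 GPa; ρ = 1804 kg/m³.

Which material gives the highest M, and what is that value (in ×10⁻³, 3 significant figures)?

Convert each candidate to consistent units, then evaluate M:
  sample S: σ_y = 339.0 MPa, ρ = 1842 kg/m³
  sample W: σ_y = 395.0 MPa, ρ = 3156 kg/m³
  sample Q: σ_y = 314.0 MPa, ρ = 4504 kg/m³
  sample D: σ_y = 92.40 MPa, ρ = 1317 kg/m³
  sample J: σ_y = 953.0 MPa, ρ = 8310 kg/m³
  sample G: σ_y = 415.0 MPa, ρ = 7977 kg/m³
  sample P: σ_y = 242.0 MPa, ρ = 1804 kg/m³
  sample S: M = 9.99×10⁻³
  sample P: M = 8.62×10⁻³
  sample D: M = 7.30×10⁻³
  sample W: M = 6.30×10⁻³
  sample Q: M = 3.93×10⁻³
  sample J: M = 3.71×10⁻³
  sample G: M = 2.55×10⁻³
Highest index: sample S.

sample S, M = 9.99×10⁻³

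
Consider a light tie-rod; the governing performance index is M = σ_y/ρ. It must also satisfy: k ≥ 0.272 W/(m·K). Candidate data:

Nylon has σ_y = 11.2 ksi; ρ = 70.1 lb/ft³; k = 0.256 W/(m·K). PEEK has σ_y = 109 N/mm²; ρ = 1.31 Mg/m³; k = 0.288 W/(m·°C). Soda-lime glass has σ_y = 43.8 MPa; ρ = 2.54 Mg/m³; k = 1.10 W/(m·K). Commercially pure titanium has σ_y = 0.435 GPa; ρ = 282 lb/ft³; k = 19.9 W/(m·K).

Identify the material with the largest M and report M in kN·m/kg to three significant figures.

Screen on constraints: k ≥ 0.272 W/(m·K). Survivors: PEEK, soda-lime glass, commercially pure titanium.
Normalizing units and computing the index:
  PEEK: σ_y = 109.0 MPa, ρ = 1310 kg/m³
  soda-lime glass: σ_y = 43.80 MPa, ρ = 2540 kg/m³
  commercially pure titanium: σ_y = 435.0 MPa, ρ = 4517 kg/m³
  commercially pure titanium: M = 96.3 kN·m/kg
  PEEK: M = 83.2 kN·m/kg
  soda-lime glass: M = 17.2 kN·m/kg
Commercially pure titanium has the largest M.

commercially pure titanium, M = 96.3 kN·m/kg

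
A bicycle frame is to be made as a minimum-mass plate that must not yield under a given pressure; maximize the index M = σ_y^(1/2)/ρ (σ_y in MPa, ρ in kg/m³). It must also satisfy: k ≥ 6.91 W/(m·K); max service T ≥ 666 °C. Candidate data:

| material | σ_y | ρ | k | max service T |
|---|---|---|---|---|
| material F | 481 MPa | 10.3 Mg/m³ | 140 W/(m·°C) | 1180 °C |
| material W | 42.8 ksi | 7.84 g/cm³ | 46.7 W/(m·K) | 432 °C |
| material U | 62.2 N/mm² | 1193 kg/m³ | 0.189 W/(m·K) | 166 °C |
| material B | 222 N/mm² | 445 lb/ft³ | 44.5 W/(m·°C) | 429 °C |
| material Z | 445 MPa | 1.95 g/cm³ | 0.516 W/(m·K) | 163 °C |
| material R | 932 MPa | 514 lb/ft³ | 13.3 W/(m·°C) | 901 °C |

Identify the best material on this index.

Screen on constraints: k ≥ 6.91 W/(m·K); max service T ≥ 666 °C. Survivors: material F, material R.
In SI units:
  material F: σ_y = 481.0 MPa, ρ = 10300 kg/m³
  material R: σ_y = 932.0 MPa, ρ = 8233 kg/m³
  material R: M = 3.71×10⁻³
  material F: M = 2.13×10⁻³
Highest index: material R.

material R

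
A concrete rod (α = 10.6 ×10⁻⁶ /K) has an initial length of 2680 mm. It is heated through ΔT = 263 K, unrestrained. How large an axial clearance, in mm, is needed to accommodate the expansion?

ΔL = α·L₀·ΔT = 10.6×10⁻⁶ × 2680 mm × 263.0 K = 7.47 mm.

7.47 mm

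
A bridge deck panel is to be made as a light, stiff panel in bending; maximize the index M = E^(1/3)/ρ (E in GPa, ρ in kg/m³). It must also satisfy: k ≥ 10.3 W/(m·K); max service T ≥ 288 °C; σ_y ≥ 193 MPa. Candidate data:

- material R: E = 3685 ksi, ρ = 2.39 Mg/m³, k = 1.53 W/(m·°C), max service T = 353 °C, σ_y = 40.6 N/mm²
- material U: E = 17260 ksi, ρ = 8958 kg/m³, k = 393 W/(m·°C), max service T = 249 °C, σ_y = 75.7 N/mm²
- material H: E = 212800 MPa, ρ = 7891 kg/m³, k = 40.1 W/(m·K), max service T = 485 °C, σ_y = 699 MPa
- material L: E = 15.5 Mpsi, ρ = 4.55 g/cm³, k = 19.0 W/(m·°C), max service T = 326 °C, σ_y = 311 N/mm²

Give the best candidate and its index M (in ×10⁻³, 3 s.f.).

Screen on constraints: k ≥ 10.3 W/(m·K); max service T ≥ 288 °C; σ_y ≥ 193 MPa. Survivors: material H, material L.
After converting to SI:
  material H: E = 212.8 GPa, ρ = 7891 kg/m³
  material L: E = 106.9 GPa, ρ = 4550 kg/m³
  material L: M = 1.04×10⁻³
  material H: M = 0.757×10⁻³
Highest index: material L.

material L, M = 1.04×10⁻³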